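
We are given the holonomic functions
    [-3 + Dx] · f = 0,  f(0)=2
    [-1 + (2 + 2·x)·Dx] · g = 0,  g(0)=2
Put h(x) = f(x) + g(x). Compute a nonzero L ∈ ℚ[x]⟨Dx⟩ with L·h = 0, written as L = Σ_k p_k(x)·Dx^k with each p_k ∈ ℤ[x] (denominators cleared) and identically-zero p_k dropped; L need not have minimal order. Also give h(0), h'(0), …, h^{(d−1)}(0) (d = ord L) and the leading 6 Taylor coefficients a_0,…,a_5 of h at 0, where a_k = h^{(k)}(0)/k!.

L = (21 + 18·x) + (-37 - 72·x - 36·x^2)·Dx + (10 + 22·x + 12·x^2)·Dx^2  (order 2).
h: a_k = 4, 7, 35/4, 73/8, 427/64, 2627/640, …
ICs: h(0) = 4, h′(0) = 7.

f: a_k = 2, 6, 9, 9, 27/4, 81/20, …
g: a_k = 2, 1, -1/4, 1/8, -5/64, 7/128, …
h₀=f+g: left-lcm gives L₀, ord ≤ 2.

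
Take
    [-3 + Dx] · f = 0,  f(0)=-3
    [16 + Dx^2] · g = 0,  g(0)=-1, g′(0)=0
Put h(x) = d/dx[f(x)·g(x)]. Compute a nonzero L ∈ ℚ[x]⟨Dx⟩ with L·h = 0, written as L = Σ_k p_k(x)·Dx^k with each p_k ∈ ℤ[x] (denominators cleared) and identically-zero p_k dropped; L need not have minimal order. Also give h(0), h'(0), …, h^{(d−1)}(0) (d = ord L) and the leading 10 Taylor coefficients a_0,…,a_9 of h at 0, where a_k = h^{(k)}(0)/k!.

f: a_k = -3, -9, -27/2, -27/2, -81/8, -243/40, -243/80, -729/560, -2187/4480, -729/4480, …
g: a_k = -1, 0, 8, 0, -32/3, 0, 256/45, 0, -512/315, 0, …
Sym-product of L_f,L_g gives L₀ (≤ ord 2).
h=h₀': d/dx-closure on L₀ ⇒ L.
L = 25 - 6·Dx + Dx^2  (order 2).
h: a_k = 9, -21, -351/2, -527/2, -237/8, 11753/40, 25481/80, 164833/1680, -307359/4480, -1379041/17280, …
ICs: h(0) = 9, h′(0) = -21.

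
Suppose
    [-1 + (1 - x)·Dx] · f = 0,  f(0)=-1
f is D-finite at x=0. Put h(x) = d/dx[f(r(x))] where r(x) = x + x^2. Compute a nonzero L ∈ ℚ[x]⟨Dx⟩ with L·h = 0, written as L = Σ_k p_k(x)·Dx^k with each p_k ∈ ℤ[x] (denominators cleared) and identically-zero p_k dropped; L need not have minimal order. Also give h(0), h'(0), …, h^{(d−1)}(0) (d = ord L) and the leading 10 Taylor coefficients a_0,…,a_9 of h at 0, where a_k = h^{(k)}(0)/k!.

f: a_k = -1, -1, -1, -1, -1, -1, -1, -1, -1, -1, …
f∘r: x↦r, Dx↦Dx/r' in L_f ⇒ L₀.
Derive L from L₀ (diff closure).
L = (4 + 6·x + 6·x^2) + (-1 - x + 3·x^2 + 2·x^3)·Dx  (order 1).
h: a_k = -1, -4, -9, -20, -40, -78, -147, -272, -495, -890, …
ICs: h(0) = -1.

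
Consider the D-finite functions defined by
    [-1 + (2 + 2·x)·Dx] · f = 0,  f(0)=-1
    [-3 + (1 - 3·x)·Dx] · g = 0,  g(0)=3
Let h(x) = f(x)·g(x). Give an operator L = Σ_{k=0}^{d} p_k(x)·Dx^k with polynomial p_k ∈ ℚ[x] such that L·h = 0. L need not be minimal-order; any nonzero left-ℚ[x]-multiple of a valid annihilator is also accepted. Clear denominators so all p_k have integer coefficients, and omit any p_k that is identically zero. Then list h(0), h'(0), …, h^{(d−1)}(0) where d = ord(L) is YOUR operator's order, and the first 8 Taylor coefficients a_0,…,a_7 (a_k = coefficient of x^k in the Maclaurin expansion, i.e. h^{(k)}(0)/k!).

L = (7 + 3·x) + (-2 + 4·x + 6·x^2)·Dx  (order 1).
h: a_k = -3, -21/2, -249/8, -1497/16, -35913/128, -215499/256, -2585925/1024, -15515649/2048, …
ICs: h(0) = -3.

f: a_k = -1, -1/2, 1/8, -1/16, 5/128, -7/256, 21/1024, -33/2048, …
g: a_k = 3, 9, 27, 81, 243, 729, 2187, 6561, …
f·g: L₀ = L_f ⊗_s L_g, ord ≤ 1·1.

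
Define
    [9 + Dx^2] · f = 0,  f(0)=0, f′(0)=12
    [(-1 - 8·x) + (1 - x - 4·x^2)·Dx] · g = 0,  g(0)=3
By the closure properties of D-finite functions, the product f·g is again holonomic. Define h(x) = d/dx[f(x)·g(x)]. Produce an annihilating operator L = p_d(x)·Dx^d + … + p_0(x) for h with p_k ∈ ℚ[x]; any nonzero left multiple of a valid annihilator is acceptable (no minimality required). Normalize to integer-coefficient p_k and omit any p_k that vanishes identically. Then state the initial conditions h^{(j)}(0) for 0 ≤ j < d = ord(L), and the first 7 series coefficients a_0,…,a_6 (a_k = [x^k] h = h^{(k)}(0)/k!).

L = (-33 - 162·x - 567·x^2 + 648·x^3 + 1296·x^4) + (6 + 66·x + 216·x^2 + 576·x^3)·Dx + (1 - 10·x - 31·x^2 + 72·x^3 + 144·x^4)·Dx^2  (order 2).
h: a_k = 36, 72, 378, 1080, 7983/2, 56349/5, 709281/20, …
ICs: h(0) = 36, h′(0) = 72.

f: a_k = 0, 12, 0, -18, 0, 81/10, 0, …
g: a_k = 3, 3, 15, 27, 87, 195, 543, …
L₀ := L_f ⊗_s L_g (sym. prod.), ord ≤ 2.
Differentiate: ansatz ord ≤ ord L₀ ⇒ L.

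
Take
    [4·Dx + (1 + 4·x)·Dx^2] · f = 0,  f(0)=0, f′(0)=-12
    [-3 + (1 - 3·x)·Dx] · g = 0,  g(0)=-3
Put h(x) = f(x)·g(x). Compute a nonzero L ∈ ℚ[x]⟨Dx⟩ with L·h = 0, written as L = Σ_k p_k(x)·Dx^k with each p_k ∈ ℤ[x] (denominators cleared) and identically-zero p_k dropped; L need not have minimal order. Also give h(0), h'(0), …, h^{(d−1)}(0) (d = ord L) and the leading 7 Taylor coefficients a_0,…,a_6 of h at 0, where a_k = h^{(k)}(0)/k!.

L = 12 + (2 + 36·x)·Dx + (-1 - x + 12·x^2)·Dx^2  (order 2).
h: a_k = 0, 36, 36, 300, 324, 14076/5, 11508/5, …
ICs: h(0) = 0, h′(0) = 36.

f: a_k = 0, -12, 24, -64, 192, -3072/5, 2048, …
g: a_k = -3, -9, -27, -81, -243, -729, -2187, …
f·g: L₀ = L_f ⊗_s L_g, ord ≤ 2·1.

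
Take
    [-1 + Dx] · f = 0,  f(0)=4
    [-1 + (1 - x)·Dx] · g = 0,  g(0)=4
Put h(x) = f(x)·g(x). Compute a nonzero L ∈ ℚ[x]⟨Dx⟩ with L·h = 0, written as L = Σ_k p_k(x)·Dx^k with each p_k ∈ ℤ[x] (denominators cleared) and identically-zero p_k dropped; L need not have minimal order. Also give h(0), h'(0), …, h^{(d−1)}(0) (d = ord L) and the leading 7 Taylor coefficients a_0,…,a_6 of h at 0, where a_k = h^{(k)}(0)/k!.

f: a_k = 4, 4, 2, 2/3, 1/6, 1/30, 1/180, …
g: a_k = 4, 4, 4, 4, 4, 4, 4, …
h₀=f·g: eliminate ⇒ L₀, order ≤ 1·1.
L = (2 - x) + (-1 + x)·Dx  (order 1).
h: a_k = 16, 32, 40, 128/3, 130/3, 652/15, 1957/45, …
ICs: h(0) = 16.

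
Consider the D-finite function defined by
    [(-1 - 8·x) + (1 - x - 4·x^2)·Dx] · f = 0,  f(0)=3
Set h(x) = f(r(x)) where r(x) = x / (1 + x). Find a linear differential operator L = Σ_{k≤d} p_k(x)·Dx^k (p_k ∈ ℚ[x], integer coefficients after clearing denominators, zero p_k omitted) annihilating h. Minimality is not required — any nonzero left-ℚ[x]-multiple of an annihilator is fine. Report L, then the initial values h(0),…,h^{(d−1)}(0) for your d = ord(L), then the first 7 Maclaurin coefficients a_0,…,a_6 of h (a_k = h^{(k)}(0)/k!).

L = (1 + 9·x) + (-1 - 2·x + 3·x^2 + 4·x^3)·Dx  (order 1).
h: a_k = 3, 3, 12, 0, 48, -48, 240, …
ICs: h(0) = 3.

f: a_k = 3, 3, 15, 27, 87, 195, 543, …
L₀ from L_f via x↦r, Dx↦r'^{-1}Dx.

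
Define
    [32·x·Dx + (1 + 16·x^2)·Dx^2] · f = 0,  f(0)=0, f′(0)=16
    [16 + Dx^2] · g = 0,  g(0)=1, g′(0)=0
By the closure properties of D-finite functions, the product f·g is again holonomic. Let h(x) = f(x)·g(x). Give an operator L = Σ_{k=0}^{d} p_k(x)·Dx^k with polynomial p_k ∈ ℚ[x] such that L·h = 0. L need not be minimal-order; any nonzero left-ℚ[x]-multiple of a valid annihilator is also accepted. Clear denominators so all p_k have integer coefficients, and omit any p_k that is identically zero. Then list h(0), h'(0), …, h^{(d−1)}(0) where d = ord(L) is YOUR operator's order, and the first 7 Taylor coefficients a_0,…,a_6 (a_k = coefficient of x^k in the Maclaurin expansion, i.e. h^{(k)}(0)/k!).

f: a_k = 0, 16, 0, -256/3, 0, 4096/5, 0, …
g: a_k = 1, 0, -8, 0, 32/3, 0, -256/45, …
L₀ := L_f ⊗_s L_g (sym. prod.), ord ≤ 4.
L = (1280 + 53248·x^2 + 360448·x^4 + 2097152·x^6 + 8388608·x^8) + (1536·x + 40960·x^3 + 393216·x^5 + 2097152·x^7)·Dx + (96 + 4096·x^2 + 36864·x^4 + 262144·x^6 + 1048576·x^8)·Dx^2 + (96·x + 2560·x^3 + 24576·x^5 + 131072·x^7)·Dx^3 + (1 + 48·x^2 + 896·x^4 + 8192·x^6 + 32768·x^8)·Dx^4  (order 4).
h: a_k = 0, 16, 0, -640/3, 0, 25088/15, 0, …
ICs: h(0) = 0, h′(0) = 16, h′′(0) = 0, h′′′(0) = -1280.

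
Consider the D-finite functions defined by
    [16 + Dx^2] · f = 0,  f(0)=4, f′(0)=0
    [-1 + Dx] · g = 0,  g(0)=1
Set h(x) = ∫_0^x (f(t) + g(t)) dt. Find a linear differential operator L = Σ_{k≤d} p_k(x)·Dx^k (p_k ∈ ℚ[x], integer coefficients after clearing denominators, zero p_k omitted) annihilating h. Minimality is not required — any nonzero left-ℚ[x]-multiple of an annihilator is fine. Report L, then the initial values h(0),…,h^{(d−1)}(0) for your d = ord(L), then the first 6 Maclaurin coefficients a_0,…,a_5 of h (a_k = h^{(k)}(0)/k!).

f: a_k = 4, 0, -32, 0, 128/3, 0, …
g: a_k = 1, 1, 1/2, 1/6, 1/24, 1/120, …
f+g: L₀ = lclm(L_f,L_g), ord ≤ 2+1.
Integrate: L := L₀·Dx.
L = -16·Dx + 16·Dx^2 - Dx^3 + Dx^4  (order 4).
h: a_k = 0, 5, 1/2, -21/2, 1/24, 205/24, …
ICs: h(0) = 0, h′(0) = 5, h′′(0) = 1, h′′′(0) = -63.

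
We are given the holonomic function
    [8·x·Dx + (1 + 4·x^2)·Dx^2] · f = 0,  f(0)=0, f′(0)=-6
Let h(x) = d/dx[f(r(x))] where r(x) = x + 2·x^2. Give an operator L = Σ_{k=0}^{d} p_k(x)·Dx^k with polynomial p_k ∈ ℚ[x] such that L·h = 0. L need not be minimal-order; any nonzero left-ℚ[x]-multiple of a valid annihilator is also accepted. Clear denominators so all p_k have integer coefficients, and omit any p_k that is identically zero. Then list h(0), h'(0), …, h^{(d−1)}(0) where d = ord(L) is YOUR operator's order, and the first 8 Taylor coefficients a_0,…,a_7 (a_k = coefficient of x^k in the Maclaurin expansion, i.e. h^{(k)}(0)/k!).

f: a_k = 0, -6, 0, 8, 0, -96/5, 0, 384/7, …
f∘r: x↦r, Dx↦Dx/r' in L_f ⇒ L₀.
Differentiate: ansatz ord ≤ ord L₀ ⇒ L.
L = (-4 + 8·x + 64·x^2 + 192·x^3 + 192·x^4) + (1 + 4·x + 4·x^2 + 32·x^3 + 80·x^4 + 64·x^5)·Dx  (order 1).
h: a_k = -6, -24, 24, 192, 384, -768, -4992, -6144, …
ICs: h(0) = -6.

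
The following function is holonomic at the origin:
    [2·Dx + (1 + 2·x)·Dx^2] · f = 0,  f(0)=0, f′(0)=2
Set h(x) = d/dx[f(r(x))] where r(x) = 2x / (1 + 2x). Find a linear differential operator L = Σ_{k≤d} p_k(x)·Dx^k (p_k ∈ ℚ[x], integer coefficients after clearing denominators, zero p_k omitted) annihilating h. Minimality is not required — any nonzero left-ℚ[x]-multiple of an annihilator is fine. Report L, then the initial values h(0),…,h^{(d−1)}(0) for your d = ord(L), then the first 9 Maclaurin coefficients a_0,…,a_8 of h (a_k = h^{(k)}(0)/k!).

f: a_k = 0, 2, -2, 8/3, -4, 32/5, -32/3, 128/7, -32, …
L₀ from L_f via x↦r, Dx↦r'^{-1}Dx.
Derive L from L₀ (diff closure).
L = (8 + 24·x) + (1 + 8·x + 12·x^2)·Dx  (order 1).
h: a_k = 4, -32, 208, -1280, 7744, -46592, 279808, -1679360, 10077184, …
ICs: h(0) = 4.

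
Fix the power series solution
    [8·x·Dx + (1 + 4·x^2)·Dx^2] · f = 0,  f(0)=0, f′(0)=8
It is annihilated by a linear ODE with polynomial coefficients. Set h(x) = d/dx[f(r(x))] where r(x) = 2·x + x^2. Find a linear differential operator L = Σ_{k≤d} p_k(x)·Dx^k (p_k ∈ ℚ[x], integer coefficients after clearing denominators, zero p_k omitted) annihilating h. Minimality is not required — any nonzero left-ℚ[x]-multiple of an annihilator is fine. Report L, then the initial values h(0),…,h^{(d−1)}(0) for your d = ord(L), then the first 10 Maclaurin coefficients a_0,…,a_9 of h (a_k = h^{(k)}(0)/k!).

L = (-1 + 32·x + 64·x^2 + 48·x^3 + 12·x^4) + (1 + x + 16·x^2 + 32·x^3 + 20·x^4 + 4·x^5)·Dx  (order 1).
h: a_k = 16, 16, -256, -512, 3776, 12224, -51200, -253952, 608512, 4833536, …
ICs: h(0) = 16.

f: a_k = 0, 8, 0, -32/3, 0, 128/5, 0, -512/7, 0, 2048/9, …
L₀ from L_f via x↦r, Dx↦r'^{-1}Dx.
h=h₀': d/dx-closure on L₀ ⇒ L.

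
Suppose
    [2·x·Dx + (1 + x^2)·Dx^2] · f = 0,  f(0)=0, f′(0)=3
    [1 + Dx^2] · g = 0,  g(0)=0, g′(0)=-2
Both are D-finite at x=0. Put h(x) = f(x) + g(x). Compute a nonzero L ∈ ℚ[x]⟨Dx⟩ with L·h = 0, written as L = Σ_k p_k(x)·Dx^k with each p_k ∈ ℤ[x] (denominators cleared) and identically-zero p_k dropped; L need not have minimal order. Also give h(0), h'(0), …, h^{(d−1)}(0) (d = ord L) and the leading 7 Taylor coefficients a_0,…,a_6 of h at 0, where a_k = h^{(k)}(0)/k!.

L = (-22·x + 28·x^3 + 2·x^5)·Dx + (-1 + 7·x^2 + 9·x^4 + x^6)·Dx^2 + (-22·x + 28·x^3 + 2·x^5)·Dx^3 + (-1 + 7·x^2 + 9·x^4 + x^6)·Dx^4  (order 4).
h: a_k = 0, 1, 0, -2/3, 0, 7/12, 0, …
ICs: h(0) = 0, h′(0) = 1, h′′(0) = 0, h′′′(0) = -4.

f: a_k = 0, 3, 0, -1, 0, 3/5, 0, …
g: a_k = 0, -2, 0, 1/3, 0, -1/60, 0, …
L₀ := lclm(L_f,L_g); ord L₀ ≤ 2+2.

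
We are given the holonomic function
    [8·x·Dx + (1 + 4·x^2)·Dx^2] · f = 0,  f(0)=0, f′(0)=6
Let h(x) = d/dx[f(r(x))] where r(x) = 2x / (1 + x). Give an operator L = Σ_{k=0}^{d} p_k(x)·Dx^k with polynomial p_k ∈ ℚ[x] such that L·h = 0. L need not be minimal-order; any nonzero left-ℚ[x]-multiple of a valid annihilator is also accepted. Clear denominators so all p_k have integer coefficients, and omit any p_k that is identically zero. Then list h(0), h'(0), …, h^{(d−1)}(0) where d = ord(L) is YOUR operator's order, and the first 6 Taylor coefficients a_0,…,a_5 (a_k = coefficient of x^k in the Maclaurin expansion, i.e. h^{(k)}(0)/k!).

f: a_k = 0, 6, 0, -8, 0, 96/5, …
f∘r: x↦r, Dx↦Dx/r' in L_f ⇒ L₀.
h=h₀': d/dx-closure on L₀ ⇒ L.
L = (2 + 34·x) + (1 + 2·x + 17·x^2)·Dx  (order 1).
h: a_k = 12, -24, -156, 720, 1212, -14664, …
ICs: h(0) = 12.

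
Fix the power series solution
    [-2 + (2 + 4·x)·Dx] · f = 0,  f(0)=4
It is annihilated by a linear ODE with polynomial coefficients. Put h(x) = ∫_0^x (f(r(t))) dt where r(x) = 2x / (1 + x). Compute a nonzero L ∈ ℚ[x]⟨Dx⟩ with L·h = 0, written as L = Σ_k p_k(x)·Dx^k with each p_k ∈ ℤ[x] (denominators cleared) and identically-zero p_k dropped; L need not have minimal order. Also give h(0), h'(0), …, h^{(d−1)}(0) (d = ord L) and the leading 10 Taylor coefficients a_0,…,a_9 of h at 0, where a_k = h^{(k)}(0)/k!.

L = -2·Dx + (1 + 6·x + 5·x^2)·Dx^2  (order 2).
h: a_k = 0, 4, 4, -16/3, 10, -24, 68, -1504/7, 731, -23600/9, …
ICs: h(0) = 0, h′(0) = 4.

f: a_k = 4, 4, -2, 2, -5/2, 7/2, -21/4, 33/4, -429/32, 715/32, …
f∘r: x↦r, Dx↦Dx/r' in L_f ⇒ L₀.
h=∫₀ˣh₀: take L = L₀·Dx.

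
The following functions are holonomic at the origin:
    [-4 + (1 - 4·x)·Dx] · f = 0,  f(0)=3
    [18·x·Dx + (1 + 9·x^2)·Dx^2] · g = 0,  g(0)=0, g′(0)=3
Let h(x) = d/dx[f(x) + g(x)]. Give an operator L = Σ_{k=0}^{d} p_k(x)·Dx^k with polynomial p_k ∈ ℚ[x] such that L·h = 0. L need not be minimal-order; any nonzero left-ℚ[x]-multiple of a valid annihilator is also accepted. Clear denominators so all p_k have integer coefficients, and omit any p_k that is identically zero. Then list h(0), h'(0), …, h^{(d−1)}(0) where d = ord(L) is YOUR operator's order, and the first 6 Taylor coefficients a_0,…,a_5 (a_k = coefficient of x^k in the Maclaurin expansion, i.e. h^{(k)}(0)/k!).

L = (-72 + 1152·x + 1944·x^2) + (57 - 72·x + 765·x^2 + 1944·x^3)·Dx + (-4 + 7·x + 63·x^3 + 324·x^4)·Dx^2  (order 2).
h: a_k = 15, 96, 549, 3072, 15603, 73728, …
ICs: h(0) = 15, h′(0) = 96.

f: a_k = 3, 12, 48, 192, 768, 3072, …
g: a_k = 0, 3, 0, -9, 0, 243/5, …
Weyl lclm of L_f,L_g ⇒ L₀ (ord ≤ 3).
h=h₀': d/dx-closure on L₀ ⇒ L.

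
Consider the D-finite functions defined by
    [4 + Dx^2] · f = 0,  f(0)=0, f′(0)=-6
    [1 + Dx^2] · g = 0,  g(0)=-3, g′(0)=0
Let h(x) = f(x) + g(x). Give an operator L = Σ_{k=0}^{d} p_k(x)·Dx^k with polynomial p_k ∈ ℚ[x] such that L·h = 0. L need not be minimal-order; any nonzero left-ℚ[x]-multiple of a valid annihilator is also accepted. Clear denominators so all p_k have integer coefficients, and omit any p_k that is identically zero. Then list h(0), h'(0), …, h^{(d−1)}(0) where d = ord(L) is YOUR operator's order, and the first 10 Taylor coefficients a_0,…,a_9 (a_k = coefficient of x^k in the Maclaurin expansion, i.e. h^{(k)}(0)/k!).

L = 4 + 5·Dx^2 + Dx^4  (order 4).
h: a_k = -3, -6, 3/2, 4, -1/8, -4/5, 1/240, 8/105, -1/13440, -4/945, …
ICs: h(0) = -3, h′(0) = -6, h′′(0) = 3, h′′′(0) = 24.

f: a_k = 0, -6, 0, 4, 0, -4/5, 0, 8/105, 0, -4/945, …
g: a_k = -3, 0, 3/2, 0, -1/8, 0, 1/240, 0, -1/13440, 0, …
L₀ := lclm(L_f,L_g); ord L₀ ≤ 2+2.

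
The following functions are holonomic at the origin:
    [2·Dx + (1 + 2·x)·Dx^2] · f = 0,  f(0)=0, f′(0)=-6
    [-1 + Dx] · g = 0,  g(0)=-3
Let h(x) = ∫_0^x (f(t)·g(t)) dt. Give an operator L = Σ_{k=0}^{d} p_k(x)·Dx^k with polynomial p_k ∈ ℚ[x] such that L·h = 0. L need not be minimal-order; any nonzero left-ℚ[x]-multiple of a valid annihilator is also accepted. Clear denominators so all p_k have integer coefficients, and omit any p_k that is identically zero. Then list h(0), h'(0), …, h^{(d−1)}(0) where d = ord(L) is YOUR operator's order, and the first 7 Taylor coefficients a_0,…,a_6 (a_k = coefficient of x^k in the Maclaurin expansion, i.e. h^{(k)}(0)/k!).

L = (-1 + 2·x)·Dx - 4·x·Dx^2 + (1 + 2·x)·Dx^3  (order 3).
h: a_k = 0, 0, 9, 0, 15/4, -18/5, 209/40, …
ICs: h(0) = 0, h′(0) = 0, h′′(0) = 18.

f: a_k = 0, -6, 6, -8, 12, -96/5, 32, …
g: a_k = -3, -3, -3/2, -1/2, -1/8, -1/40, -1/240, …
Product ⇒ symmetric product L₀, ord ≤ 2.
Integrate: L := L₀·Dx.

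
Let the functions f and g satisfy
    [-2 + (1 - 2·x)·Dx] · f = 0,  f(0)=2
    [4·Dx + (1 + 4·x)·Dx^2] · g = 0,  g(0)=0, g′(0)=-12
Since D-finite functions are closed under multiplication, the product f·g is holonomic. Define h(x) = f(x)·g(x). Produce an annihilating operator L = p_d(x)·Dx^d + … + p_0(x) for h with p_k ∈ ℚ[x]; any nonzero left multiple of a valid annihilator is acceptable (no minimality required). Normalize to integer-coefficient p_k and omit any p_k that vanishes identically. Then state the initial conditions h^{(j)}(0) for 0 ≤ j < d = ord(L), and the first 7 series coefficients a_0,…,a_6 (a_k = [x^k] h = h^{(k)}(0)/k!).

f: a_k = 2, 4, 8, 16, 32, 64, 128, …
g: a_k = 0, -12, 24, -64, 192, -3072/5, 2048, …
Product ⇒ symmetric product L₀, ord ≤ 2.
L = 8 + 24·x·Dx + (-1 - 2·x + 8·x^2)·Dx^2  (order 2).
h: a_k = 0, -24, 0, -128, 128, -4864/5, 10752/5, …
ICs: h(0) = 0, h′(0) = -24.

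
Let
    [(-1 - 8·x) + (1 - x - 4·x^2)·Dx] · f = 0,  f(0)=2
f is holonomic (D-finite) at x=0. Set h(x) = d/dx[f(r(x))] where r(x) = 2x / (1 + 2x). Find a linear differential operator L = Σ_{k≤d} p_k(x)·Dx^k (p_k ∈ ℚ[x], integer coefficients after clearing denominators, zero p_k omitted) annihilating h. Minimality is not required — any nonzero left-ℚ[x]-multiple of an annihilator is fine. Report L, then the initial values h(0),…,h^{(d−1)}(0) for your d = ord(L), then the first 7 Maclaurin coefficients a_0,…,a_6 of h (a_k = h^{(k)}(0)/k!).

f: a_k = 2, 2, 10, 18, 58, 130, 362, …
h₀=f(r): pull back L_f along r ⇒ L₀.
Derive L from L₀ (diff closure).
L = (16 + 96·x + 960·x^2 + 1152·x^3) + (-1 - 22·x - 60·x^2 + 248·x^3 + 576·x^4)·Dx  (order 1).
h: a_k = 4, 64, 0, 2048, -5120, 61440, -258048, …
ICs: h(0) = 4.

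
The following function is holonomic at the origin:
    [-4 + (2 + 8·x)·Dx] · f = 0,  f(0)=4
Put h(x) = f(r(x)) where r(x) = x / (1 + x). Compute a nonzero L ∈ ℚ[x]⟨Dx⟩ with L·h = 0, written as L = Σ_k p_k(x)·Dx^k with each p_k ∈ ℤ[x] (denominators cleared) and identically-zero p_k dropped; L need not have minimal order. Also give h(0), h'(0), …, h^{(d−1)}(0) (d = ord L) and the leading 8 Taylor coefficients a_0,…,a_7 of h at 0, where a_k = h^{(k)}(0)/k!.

L = -2 + (1 + 6·x + 5·x^2)·Dx  (order 1).
h: a_k = 4, 8, -16, 40, -120, 408, -1504, 5848, …
ICs: h(0) = 4.

f: a_k = 4, 8, -8, 16, -40, 112, -336, 1056, …
L₀ from L_f via x↦r, Dx↦r'^{-1}Dx.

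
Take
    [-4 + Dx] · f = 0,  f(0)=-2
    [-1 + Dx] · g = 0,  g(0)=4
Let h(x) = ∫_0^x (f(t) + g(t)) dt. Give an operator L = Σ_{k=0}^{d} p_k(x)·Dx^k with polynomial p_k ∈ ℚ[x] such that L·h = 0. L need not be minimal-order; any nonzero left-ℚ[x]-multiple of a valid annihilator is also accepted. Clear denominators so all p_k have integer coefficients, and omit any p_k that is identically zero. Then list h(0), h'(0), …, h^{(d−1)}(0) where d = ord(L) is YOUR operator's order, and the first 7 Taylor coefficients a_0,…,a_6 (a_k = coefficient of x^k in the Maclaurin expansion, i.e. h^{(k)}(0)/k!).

f: a_k = -2, -8, -16, -64/3, -64/3, -256/15, -512/45, …
g: a_k = 4, 4, 2, 2/3, 1/6, 1/30, 1/180, …
f+g: L₀ = lclm(L_f,L_g), ord ≤ 1+1.
h=∫₀ˣh₀: take L = L₀·Dx.
L = 4·Dx - 5·Dx^2 + Dx^3  (order 3).
h: a_k = 0, 2, -2, -14/3, -31/6, -127/30, -511/180, …
ICs: h(0) = 0, h′(0) = 2, h′′(0) = -4.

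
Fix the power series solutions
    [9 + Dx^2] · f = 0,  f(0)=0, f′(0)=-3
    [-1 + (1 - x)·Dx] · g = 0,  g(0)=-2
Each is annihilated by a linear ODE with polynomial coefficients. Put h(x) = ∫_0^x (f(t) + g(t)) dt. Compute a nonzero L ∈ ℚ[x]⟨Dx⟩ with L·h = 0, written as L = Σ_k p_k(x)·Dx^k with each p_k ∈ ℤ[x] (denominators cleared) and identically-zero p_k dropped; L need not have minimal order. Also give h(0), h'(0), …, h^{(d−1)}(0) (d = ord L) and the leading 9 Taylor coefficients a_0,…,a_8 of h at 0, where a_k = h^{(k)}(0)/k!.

L = (-135 + 162·x - 81·x^2)·Dx + (99 - 261·x + 243·x^2 - 81·x^3)·Dx^2 + (-15 + 18·x - 9·x^2)·Dx^3 + (11 - 29·x + 27·x^2 - 9·x^3)·Dx^4  (order 4).
h: a_k = 0, -2, -5/2, -2/3, 5/8, -2/5, -161/240, -2/7, -877/4480, …
ICs: h(0) = 0, h′(0) = -2, h′′(0) = -5, h′′′(0) = -4.

f: a_k = 0, -3, 0, 9/2, 0, -81/40, 0, 243/560, 0, …
g: a_k = -2, -2, -2, -2, -2, -2, -2, -2, -2, …
Sum ⇒ L₀ = lclm(L_f,L_g) in ℚ(x)⟨Dx⟩.
∫: right-multiply L₀ by Dx.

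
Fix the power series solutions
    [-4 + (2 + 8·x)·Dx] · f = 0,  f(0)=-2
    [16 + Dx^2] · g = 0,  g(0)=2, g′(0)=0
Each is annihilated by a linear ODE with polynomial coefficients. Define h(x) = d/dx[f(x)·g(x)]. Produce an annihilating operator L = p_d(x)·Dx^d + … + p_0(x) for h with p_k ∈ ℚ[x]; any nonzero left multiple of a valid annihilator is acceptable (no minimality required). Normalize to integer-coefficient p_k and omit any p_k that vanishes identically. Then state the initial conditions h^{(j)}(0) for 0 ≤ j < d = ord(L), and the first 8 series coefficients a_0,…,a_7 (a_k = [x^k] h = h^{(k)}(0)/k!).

L = (212 + 2304·x + 8704·x^2 + 16384·x^3 + 16384·x^4) + (-4 - 144·x - 768·x^2 - 1024·x^3)·Dx + (7 + 88·x + 432·x^2 + 1024·x^3 + 1024·x^4)·Dx^2  (order 2).
h: a_k = -8, 80, 144, -800/3, -1040/3, 11168/15, -89824/45, 2819008/315, …
ICs: h(0) = -8, h′(0) = 80.

f: a_k = -2, -4, 4, -8, 20, -56, 168, -528, …
g: a_k = 2, 0, -16, 0, 64/3, 0, -512/45, 0, …
Product ⇒ symmetric product L₀, ord ≤ 2.
Differentiate: ansatz ord ≤ ord L₀ ⇒ L.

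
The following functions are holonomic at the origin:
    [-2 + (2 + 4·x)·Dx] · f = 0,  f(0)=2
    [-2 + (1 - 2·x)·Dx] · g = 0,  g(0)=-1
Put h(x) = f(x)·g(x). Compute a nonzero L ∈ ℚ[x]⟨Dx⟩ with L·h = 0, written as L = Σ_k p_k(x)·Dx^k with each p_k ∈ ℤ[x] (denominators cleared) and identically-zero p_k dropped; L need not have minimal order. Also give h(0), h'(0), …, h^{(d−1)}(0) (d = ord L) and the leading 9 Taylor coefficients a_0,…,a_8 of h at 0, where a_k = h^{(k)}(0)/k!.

L = (3 + 2·x) + (-1 + 4·x^2)·Dx  (order 1).
h: a_k = -2, -6, -11, -23, -179/4, -365/4, -1439/8, -2911/8, -46147/64, …
ICs: h(0) = -2.

f: a_k = 2, 2, -1, 1, -5/4, 7/4, -21/8, 33/8, -429/64, …
g: a_k = -1, -2, -4, -8, -16, -32, -64, -128, -256, …
Product ⇒ symmetric product L₀, ord ≤ 1.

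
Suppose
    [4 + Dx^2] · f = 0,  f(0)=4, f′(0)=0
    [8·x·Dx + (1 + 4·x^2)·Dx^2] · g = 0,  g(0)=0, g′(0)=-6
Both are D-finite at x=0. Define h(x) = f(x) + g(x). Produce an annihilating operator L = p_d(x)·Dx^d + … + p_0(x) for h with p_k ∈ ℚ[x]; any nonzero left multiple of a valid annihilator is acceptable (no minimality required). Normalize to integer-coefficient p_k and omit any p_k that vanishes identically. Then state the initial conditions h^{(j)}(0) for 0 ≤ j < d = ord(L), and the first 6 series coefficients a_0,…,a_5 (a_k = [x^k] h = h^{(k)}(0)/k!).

f: a_k = 4, 0, -8, 0, 8/3, 0, …
g: a_k = 0, -6, 0, 8, 0, -96/5, …
f+g: L₀ = lclm(L_f,L_g), ord ≤ 2+2.
L = (-352·x + 1792·x^3 + 512·x^5)·Dx + (-4 + 112·x^2 + 576·x^4 + 256·x^6)·Dx^2 + (-88·x + 448·x^3 + 128·x^5)·Dx^3 + (-1 + 28·x^2 + 144·x^4 + 64·x^6)·Dx^4  (order 4).
h: a_k = 4, -6, -8, 8, 8/3, -96/5, …
ICs: h(0) = 4, h′(0) = -6, h′′(0) = -16, h′′′(0) = 48.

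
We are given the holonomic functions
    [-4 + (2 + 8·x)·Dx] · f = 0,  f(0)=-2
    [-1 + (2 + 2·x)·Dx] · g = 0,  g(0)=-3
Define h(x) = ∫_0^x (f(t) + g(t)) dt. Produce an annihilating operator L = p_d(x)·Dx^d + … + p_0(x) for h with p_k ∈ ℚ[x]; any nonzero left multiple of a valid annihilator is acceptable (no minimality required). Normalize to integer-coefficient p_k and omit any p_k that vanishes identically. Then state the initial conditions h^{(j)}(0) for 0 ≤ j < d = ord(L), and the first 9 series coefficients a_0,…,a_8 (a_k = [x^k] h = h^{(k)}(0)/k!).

f: a_k = -2, -4, 4, -8, 20, -56, 168, -528, 1716, …
g: a_k = -3, -3/2, 3/8, -3/16, 15/128, -21/256, 63/1024, -99/2048, 1287/32768, …
Sum ⇒ L₀ = lclm(L_f,L_g) in ℚ(x)⟨Dx⟩.
h=∫h₀ ⇒ L = L₀·Dx.
L = -2·Dx + (5 + 8·x)·Dx^2 + (2 + 10·x + 8·x^2)·Dx^3  (order 3).
h: a_k = 0, -5, -11/4, 35/24, -131/64, 515/128, -14357/1536, 24585/1024, -1081443/16384, …
ICs: h(0) = 0, h′(0) = -5, h′′(0) = -11/2.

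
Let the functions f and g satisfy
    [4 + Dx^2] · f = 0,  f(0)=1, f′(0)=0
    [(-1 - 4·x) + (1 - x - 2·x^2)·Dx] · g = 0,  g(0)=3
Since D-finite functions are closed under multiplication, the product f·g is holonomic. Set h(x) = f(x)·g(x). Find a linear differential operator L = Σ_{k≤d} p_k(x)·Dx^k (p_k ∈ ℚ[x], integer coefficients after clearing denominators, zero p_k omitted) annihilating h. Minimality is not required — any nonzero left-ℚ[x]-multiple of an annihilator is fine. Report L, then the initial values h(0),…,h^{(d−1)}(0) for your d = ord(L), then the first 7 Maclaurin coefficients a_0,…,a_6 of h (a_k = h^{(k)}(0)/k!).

f: a_k = 1, 0, -2, 0, 2/3, 0, -4/45, …
g: a_k = 3, 3, 9, 15, 33, 63, 129, …
Sym-product of L_f,L_g gives L₀ (≤ ord 2).
L = (4·x + 8·x^2) + (2 + 8·x)·Dx + (-1 + x + 2·x^2)·Dx^2  (order 2).
h: a_k = 3, 3, 3, 9, 17, 35, 1031/15, …
ICs: h(0) = 3, h′(0) = 3.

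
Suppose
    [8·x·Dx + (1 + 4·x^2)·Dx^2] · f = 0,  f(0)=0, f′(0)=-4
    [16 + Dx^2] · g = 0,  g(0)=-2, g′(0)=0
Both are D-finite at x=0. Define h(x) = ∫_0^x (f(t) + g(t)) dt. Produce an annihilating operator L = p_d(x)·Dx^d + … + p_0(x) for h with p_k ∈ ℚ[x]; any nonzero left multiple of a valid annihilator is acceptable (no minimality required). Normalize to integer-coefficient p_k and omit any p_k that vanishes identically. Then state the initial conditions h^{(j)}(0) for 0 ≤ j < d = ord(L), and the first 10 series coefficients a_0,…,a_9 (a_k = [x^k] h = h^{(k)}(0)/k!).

f: a_k = 0, -4, 0, 16/3, 0, -64/5, 0, 256/7, 0, -1024/9, …
g: a_k = -2, 0, 16, 0, -64/3, 0, 512/45, 0, -1024/315, 0, …
h₀=f+g: left-lcm gives L₀, ord ≤ 4.
∫: right-multiply L₀ by Dx.
L = (-512·x + 5120·x^3 + 4096·x^5)·Dx^2 + (16 + 512·x^2 + 2304·x^4 + 2048·x^6)·Dx^3 + (-32·x + 320·x^3 + 256·x^5)·Dx^4 + (1 + 32·x^2 + 144·x^4 + 128·x^6)·Dx^5  (order 5).
h: a_k = 0, -2, -2, 16/3, 4/3, -64/15, -32/15, 512/315, 32/7, -1024/2835, …
ICs: h(0) = 0, h′(0) = -2, h′′(0) = -4, h′′′(0) = 32, h′′′′(0) = 32.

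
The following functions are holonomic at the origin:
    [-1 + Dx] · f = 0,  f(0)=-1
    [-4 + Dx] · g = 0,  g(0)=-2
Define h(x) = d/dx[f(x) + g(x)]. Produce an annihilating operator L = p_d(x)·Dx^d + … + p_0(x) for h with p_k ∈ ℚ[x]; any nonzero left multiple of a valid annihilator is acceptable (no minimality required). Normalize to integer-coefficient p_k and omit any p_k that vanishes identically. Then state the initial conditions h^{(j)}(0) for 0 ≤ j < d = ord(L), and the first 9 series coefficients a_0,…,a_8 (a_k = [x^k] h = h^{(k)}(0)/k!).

f: a_k = -1, -1, -1/2, -1/6, -1/24, -1/120, -1/720, -1/5040, -1/40320, …
g: a_k = -2, -8, -16, -64/3, -64/3, -256/15, -512/45, -2048/315, -1024/315, …
L₀ := lclm(L_f,L_g); ord L₀ ≤ 1+1.
h₀' ⇒ L via d/dx closure of L₀.
L = 4 - 5·Dx + Dx^2  (order 2).
h: a_k = -9, -33, -129/2, -171/2, -683/8, -2731/40, -3641/80, -43691/1680, -174763/13440, …
ICs: h(0) = -9, h′(0) = -33.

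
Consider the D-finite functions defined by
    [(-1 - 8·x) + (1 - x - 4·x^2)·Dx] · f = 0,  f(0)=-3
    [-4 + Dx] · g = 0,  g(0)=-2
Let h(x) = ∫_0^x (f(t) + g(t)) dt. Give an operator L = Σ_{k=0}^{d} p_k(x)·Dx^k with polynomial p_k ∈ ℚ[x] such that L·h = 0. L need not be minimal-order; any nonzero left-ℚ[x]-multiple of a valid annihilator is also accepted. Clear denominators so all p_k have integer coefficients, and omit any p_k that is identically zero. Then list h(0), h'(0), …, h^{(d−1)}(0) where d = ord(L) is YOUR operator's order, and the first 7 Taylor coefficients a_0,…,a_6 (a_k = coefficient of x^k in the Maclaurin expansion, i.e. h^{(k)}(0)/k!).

f: a_k = -3, -3, -15, -27, -87, -195, -543, …
g: a_k = -2, -8, -16, -64/3, -64/3, -256/15, -512/45, …
L₀ := lclm(L_f,L_g); ord L₀ ≤ 1+1.
Integrate: L := L₀·Dx.
L = (-24 + 16·x - 576·x^2 - 512·x^3)·Dx + (-6 + 56·x + 208·x^2 - 128·x^3 - 256·x^4)·Dx^2 + (3 - 15·x - 16·x^2 + 64·x^3 + 64·x^4)·Dx^3  (order 3).
h: a_k = 0, -5, -11/2, -31/3, -145/12, -65/3, -3181/90, …
ICs: h(0) = 0, h′(0) = -5, h′′(0) = -11.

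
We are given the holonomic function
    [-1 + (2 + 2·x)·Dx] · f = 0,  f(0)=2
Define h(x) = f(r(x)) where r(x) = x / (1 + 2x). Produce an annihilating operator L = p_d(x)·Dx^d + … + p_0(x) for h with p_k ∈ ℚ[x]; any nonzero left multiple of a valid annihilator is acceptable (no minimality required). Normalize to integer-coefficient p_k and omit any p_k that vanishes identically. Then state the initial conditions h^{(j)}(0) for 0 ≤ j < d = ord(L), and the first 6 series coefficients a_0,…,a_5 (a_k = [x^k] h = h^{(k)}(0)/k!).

f: a_k = 2, 1, -1/4, 1/8, -5/64, 7/128, …
L₀ from L_f via x↦r, Dx↦r'^{-1}Dx.
L = -1 + (2 + 10·x + 12·x^2)·Dx  (order 1).
h: a_k = 2, 1, -9/4, 41/8, -757/64, 3543/128, …
ICs: h(0) = 2.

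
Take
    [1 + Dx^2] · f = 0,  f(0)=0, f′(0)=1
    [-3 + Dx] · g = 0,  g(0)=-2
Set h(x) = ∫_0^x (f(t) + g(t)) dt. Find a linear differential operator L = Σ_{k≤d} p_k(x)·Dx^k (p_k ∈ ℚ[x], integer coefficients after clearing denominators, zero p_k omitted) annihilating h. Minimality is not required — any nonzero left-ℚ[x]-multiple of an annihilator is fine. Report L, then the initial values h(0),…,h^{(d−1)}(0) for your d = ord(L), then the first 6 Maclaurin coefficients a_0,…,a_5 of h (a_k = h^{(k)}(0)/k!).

f: a_k = 0, 1, 0, -1/6, 0, 1/120, …
g: a_k = -2, -6, -9, -9, -27/4, -81/20, …
Sum ⇒ L₀ = lclm(L_f,L_g) in ℚ(x)⟨Dx⟩.
h=∫h₀ ⇒ L = L₀·Dx.
L = -3·Dx + Dx^2 - 3·Dx^3 + Dx^4  (order 4).
h: a_k = 0, -2, -5/2, -3, -55/24, -27/20, …
ICs: h(0) = 0, h′(0) = -2, h′′(0) = -5, h′′′(0) = -18.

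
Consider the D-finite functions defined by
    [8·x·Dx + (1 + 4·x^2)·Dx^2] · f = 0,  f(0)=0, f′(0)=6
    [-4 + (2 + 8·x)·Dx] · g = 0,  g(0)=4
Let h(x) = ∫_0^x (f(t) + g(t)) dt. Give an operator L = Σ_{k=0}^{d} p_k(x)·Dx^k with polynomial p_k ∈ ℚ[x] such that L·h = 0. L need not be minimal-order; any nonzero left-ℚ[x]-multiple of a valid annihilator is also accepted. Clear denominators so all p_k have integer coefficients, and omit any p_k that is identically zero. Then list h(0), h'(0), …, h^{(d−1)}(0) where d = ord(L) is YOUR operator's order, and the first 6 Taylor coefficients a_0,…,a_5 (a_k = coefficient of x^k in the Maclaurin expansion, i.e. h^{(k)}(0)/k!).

L = (-8 - 80·x + 96·x^2 + 192·x^3)·Dx^2 + (-10 - 32·x - 64·x^2 + 384·x^3 + 672·x^4)·Dx^3 + (-1 + 24·x^2 + 48·x^3 + 112·x^4 + 192·x^5)·Dx^4  (order 4).
h: a_k = 0, 4, 7, -8/3, 2, -8, …
ICs: h(0) = 0, h′(0) = 4, h′′(0) = 14, h′′′(0) = -16.

f: a_k = 0, 6, 0, -8, 0, 96/5, …
g: a_k = 4, 8, -8, 16, -40, 112, …
L₀ := lclm(L_f,L_g); ord L₀ ≤ 2+1.
h=∫₀ˣh₀: take L = L₀·Dx.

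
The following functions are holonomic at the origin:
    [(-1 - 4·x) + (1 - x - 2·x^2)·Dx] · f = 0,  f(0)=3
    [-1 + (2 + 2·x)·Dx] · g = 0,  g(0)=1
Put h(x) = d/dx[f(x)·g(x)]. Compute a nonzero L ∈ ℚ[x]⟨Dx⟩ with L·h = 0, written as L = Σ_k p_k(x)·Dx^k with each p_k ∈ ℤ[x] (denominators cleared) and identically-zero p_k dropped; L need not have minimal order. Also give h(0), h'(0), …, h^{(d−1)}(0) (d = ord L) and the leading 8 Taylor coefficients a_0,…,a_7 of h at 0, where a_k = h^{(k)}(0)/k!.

L = (9 + 20·x + 20·x^2) + (-2 - 2·x + 8·x^2 + 8·x^3)·Dx  (order 1).
h: a_k = 9/2, 81/4, 927/16, 5049/32, 100035/256, 482247/512, 4491963/2048, 20553993/4096, …
ICs: h(0) = 9/2.

f: a_k = 3, 3, 9, 15, 33, 63, 129, 255, …
g: a_k = 1, 1/2, -1/8, 1/16, -5/128, 7/256, -21/1024, 33/2048, …
h₀=f·g: eliminate ⇒ L₀, order ≤ 1·1.
h₀' ⇒ L via d/dx closure of L₀.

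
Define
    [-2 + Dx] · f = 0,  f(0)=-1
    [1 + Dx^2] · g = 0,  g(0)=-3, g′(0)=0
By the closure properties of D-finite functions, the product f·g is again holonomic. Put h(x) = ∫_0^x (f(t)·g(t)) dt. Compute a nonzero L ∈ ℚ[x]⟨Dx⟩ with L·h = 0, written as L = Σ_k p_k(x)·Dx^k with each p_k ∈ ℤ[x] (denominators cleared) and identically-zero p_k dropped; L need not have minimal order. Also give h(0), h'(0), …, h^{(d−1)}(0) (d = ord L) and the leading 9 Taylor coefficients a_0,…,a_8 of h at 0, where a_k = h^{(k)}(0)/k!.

f: a_k = -1, -2, -2, -4/3, -2/3, -4/15, -4/45, -8/315, -2/315, …
g: a_k = -3, 0, 3/2, 0, -1/8, 0, 1/240, 0, -1/13440, …
Sym-product of L_f,L_g gives L₀ (≤ ord 2).
h=∫₀ˣh₀: take L = L₀·Dx.
L = 5·Dx - 4·Dx^2 + Dx^3  (order 3).
h: a_k = 0, 3, 3, 3/2, 1/4, -7/40, -19/120, -39/560, -139/6720, …
ICs: h(0) = 0, h′(0) = 3, h′′(0) = 6.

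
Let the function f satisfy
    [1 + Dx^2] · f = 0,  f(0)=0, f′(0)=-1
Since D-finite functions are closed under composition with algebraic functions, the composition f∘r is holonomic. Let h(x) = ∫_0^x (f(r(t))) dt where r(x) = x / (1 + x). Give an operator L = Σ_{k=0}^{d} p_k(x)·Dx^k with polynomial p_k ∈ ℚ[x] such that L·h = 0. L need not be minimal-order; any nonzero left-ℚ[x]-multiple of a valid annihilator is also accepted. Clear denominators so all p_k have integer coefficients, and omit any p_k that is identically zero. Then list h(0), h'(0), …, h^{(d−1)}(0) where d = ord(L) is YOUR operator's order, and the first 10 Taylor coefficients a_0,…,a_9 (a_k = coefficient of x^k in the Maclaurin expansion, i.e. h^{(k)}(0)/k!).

f: a_k = 0, -1, 0, 1/6, 0, -1/120, 0, 1/5040, 0, -1/362880, …
Substitute x→r, Dx→(1/r')Dx; clear ⇒ L₀.
h=∫h₀ ⇒ L = L₀·Dx.
L = Dx + (2 + 6·x + 6·x^2 + 2·x^3)·Dx^2 + (1 + 4·x + 6·x^2 + 4·x^3 + x^4)·Dx^3  (order 3).
h: a_k = 0, 0, -1/2, 1/3, -5/24, 1/10, -1/720, -5/56, 6931/40320, -1591/6480, …
ICs: h(0) = 0, h′(0) = 0, h′′(0) = -1.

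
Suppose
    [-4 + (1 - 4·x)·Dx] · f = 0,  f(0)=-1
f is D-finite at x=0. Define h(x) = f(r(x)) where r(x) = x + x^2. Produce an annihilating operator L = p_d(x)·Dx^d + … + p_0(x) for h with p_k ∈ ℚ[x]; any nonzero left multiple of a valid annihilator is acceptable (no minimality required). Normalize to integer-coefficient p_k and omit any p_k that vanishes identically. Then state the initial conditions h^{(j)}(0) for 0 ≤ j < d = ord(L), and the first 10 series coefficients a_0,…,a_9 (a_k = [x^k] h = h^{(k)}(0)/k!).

f: a_k = -1, -4, -16, -64, -256, -1024, -4096, -16384, -65536, -262144, …
Substitute x→r, Dx→(1/r')Dx; clear ⇒ L₀.
L = (4 + 8·x) + (-1 + 4·x + 4·x^2)·Dx  (order 1).
h: a_k = -1, -4, -20, -96, -464, -2240, -10816, -52224, -252160, -1217536, …
ICs: h(0) = -1.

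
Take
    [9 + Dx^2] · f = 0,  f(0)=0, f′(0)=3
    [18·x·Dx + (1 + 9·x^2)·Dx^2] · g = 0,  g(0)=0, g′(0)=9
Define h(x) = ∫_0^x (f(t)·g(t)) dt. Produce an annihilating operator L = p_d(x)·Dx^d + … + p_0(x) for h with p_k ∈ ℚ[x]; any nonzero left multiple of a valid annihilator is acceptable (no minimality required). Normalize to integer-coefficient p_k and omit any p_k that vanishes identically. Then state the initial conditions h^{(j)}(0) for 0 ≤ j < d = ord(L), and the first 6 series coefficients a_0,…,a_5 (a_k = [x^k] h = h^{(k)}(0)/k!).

L = (810 + 18954·x^2 + 72171·x^4 + 236196·x^6 + 531441·x^8)·Dx + (972·x + 14580·x^3 + 78732·x^5 + 236196·x^7)·Dx^2 + (108 + 2592·x^2 + 13122·x^4 + 52488·x^6 + 118098·x^8)·Dx^3 + (108·x + 1620·x^3 + 8748·x^5 + 26244·x^7)·Dx^4 + (2 + 54·x^2 + 567·x^4 + 2916·x^6 + 6561·x^8)·Dx^5  (order 5).
h: a_k = 0, 0, 0, 9, 0, -243/10, …
ICs: h(0) = 0, h′(0) = 0, h′′(0) = 0, h′′′(0) = 54, h′′′′(0) = 0.

f: a_k = 0, 3, 0, -9/2, 0, 81/40, …
g: a_k = 0, 9, 0, -27, 0, 729/5, …
Sym-product of L_f,L_g gives L₀ (≤ ord 4).
h=∫h₀ ⇒ L = L₀·Dx.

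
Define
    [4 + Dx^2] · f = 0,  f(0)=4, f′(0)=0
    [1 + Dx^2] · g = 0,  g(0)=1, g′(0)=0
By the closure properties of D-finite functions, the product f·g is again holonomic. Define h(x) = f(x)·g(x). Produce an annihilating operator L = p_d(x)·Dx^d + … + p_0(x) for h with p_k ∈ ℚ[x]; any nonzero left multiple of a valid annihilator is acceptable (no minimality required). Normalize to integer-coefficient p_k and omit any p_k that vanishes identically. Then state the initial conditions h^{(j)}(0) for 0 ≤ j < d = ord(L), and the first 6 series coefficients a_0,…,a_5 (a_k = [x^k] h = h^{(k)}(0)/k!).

f: a_k = 4, 0, -8, 0, 8/3, 0, …
g: a_k = 1, 0, -1/2, 0, 1/24, 0, …
Sym-product of L_f,L_g gives L₀ (≤ ord 4).
L = 9 + 10·Dx^2 + Dx^4  (order 4).
h: a_k = 4, 0, -10, 0, 41/6, 0, …
ICs: h(0) = 4, h′(0) = 0, h′′(0) = -20, h′′′(0) = 0.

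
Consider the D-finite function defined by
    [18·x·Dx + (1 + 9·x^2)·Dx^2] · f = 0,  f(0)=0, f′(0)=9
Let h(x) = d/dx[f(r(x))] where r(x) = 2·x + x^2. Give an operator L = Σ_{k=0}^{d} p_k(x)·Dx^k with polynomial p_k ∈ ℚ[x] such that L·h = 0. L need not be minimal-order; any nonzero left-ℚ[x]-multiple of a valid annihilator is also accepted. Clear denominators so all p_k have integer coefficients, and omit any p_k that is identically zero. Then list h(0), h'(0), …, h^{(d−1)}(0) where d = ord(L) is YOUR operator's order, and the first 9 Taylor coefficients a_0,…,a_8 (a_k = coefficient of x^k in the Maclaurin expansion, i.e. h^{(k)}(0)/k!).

L = (-1 + 72·x + 144·x^2 + 108·x^3 + 27·x^4) + (1 + x + 36·x^2 + 72·x^3 + 45·x^4 + 9·x^5)·Dx  (order 1).
h: a_k = 18, 18, -648, -1296, 22518, 69822, -758160, -3312576, 24577506, …
ICs: h(0) = 18.

f: a_k = 0, 9, 0, -27, 0, 729/5, 0, -6561/7, 0, …
Substitute x→r, Dx→(1/r')Dx; clear ⇒ L₀.
Derive L from L₀ (diff closure).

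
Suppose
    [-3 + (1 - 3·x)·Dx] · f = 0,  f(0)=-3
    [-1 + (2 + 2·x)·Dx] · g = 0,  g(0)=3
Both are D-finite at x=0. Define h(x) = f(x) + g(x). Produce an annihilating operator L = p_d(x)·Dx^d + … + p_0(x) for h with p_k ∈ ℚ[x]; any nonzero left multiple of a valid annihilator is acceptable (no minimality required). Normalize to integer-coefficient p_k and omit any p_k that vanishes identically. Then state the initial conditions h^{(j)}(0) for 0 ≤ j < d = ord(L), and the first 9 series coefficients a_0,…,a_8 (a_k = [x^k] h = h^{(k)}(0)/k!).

L = (-39 - 27·x) + (73 + 138·x + 81·x^2)·Dx + (-10 + 2·x + 66·x^2 + 54·x^3)·Dx^2  (order 2).
h: a_k = 0, -15/2, -219/8, -1293/16, -31119/128, -186603/256, -2239551/1024, -13436829/2048, -644973831/32768, …
ICs: h(0) = 0, h′(0) = -15/2.

f: a_k = -3, -9, -27, -81, -243, -729, -2187, -6561, -19683, …
g: a_k = 3, 3/2, -3/8, 3/16, -15/128, 21/256, -63/1024, 99/2048, -1287/32768, …
L₀ := lclm(L_f,L_g); ord L₀ ≤ 1+1.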